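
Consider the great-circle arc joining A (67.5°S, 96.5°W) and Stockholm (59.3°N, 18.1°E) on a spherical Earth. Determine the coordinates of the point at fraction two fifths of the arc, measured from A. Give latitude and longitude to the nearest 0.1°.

≈ (21.4°S, 32.6°W)

Convert each endpoint to a unit vector on the sphere (x = cos φ cos λ, y = cos φ sin λ, z = sin φ).
The central angle between the endpoints is δ = arccos(p₁·p₂) ≈ 2.638 rad (151.1°).
Interpolate at f = 2/5 with slerp weights a = sin((1−f)δ)/sin δ ≈ 2.071, b = sin(fδ)/sin δ ≈ 1.802.
p = a·p₁ + b·p₂ ≈ (0.785, -0.502, -0.364); φ = arcsin(p_z) ≈ -21.35°, λ = atan2(p_y, p_x) ≈ -32.59°.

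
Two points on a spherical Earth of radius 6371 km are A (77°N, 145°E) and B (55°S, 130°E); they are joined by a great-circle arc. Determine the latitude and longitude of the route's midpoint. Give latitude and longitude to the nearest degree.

Write both endpoints as unit vectors p₁, p₂ with components (cos φ cos λ, cos φ sin λ, sin φ).
The central angle between the endpoints is δ = arccos(p₁·p₂) ≈ 2.310 rad (132.3°).
Interpolate at f = 1/2 with slerp weights a = sin((1−f)δ)/sin δ ≈ 1.238, b = sin(fδ)/sin δ ≈ 1.238.
p = a·p₁ + b·p₂ ≈ (-0.684, 0.703, 0.192); φ = arcsin(p_z) ≈ 11.07°, λ = atan2(p_y, p_x) ≈ 134.21°.

≈ (11°N, 134°E)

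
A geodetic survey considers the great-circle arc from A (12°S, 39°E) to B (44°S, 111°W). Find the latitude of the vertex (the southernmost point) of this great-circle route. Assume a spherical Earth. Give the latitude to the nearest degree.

The great circle lies in the plane with unit normal n̂ = (p₁ × p₂)/|p₁ × p₂|.
Here n̂_z ≈ -0.397; the vertex latitude is φ_max = arccos|n̂_z| ≈ 66.6°.
Check via Clairaut: cos φ_max = |cos φ₁| · sin C = cos(12.0°)·sin(156.0°) ≈ 0.397, again giving ≈ 66.6°.

≈ 67°S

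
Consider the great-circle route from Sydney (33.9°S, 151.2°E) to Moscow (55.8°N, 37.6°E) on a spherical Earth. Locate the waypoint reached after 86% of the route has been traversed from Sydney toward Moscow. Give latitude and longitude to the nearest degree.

Convert each endpoint to a unit vector on the sphere (x = cos φ cos λ, y = cos φ sin λ, z = sin φ).
The central angle between the endpoints is δ = arccos(p₁·p₂) ≈ 2.276 rad (130.4°).
Interpolate at f = 0.86 with slerp weights a = sin((1−f)δ)/sin δ ≈ 0.411, b = sin(fδ)/sin δ ≈ 1.216.
p = a·p₁ + b·p₂ ≈ (0.242, 0.582, 0.777); φ = arcsin(p_z) ≈ 50.94°, λ = atan2(p_y, p_x) ≈ 67.37°.

≈ (51°N, 67°E)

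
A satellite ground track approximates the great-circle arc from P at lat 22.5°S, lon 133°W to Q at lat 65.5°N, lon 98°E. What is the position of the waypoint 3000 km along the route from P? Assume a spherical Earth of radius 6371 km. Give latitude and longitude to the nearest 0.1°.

≈ lat 2.5°N, lon 143.4°W

Convert each endpoint to a unit vector on the sphere (x = cos φ cos λ, y = cos φ sin λ, z = sin φ).
The central angle between the endpoints is δ = arccos(p₁·p₂) ≈ 2.201 rad (126.1°). The total great-circle distance is δ·R ≈ 2.201 × 6371 ≈ 14023 km, so the target fraction is f = 3000/14023 ≈ 0.214.
Interpolate at f ≈ 0.214 with slerp weights a = sin((1−f)δ)/sin δ ≈ 1.222, b = sin(fδ)/sin δ ≈ 0.562.
p = a·p₁ + b·p₂ ≈ (-0.802, -0.595, 0.043); φ = arcsin(p_z) ≈ 2.48°, λ = atan2(p_y, p_x) ≈ -143.44°.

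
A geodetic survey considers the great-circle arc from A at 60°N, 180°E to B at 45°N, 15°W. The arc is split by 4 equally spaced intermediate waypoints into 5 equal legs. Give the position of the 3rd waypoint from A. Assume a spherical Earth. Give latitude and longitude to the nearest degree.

≈ 74°N, 29°W

Write both endpoints as unit vectors p₁, p₂ with components (cos φ cos λ, cos φ sin λ, sin φ).
The central angle between the endpoints is δ = arccos(p₁·p₂) ≈ 1.297 rad (74.3°).
Interpolate at f = 3/5 with slerp weights a = sin((1−f)δ)/sin δ ≈ 0.515, b = sin(fδ)/sin δ ≈ 0.729.
p = a·p₁ + b·p₂ ≈ (0.240, -0.133, 0.961); φ = arcsin(p_z) ≈ 74.04°, λ = atan2(p_y, p_x) ≈ -29.02°.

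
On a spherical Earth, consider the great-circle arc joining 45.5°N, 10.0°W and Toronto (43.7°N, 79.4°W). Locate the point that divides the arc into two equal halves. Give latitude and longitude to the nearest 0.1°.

≈ 50.2°N, 45.3°W

The haversine formula gives a central angle δ ≈ 0.835 rad (47.9°) between the endpoints.
Interpolate at f = 1/2 with slerp weights a = sin((1−f)δ)/sin δ ≈ 0.547, b = sin(fδ)/sin δ ≈ 0.547.
p = a·p₁ + b·p₂ ≈ (0.450, -0.455, 0.768); φ = arcsin(p_z) ≈ 50.18°, λ = atan2(p_y, p_x) ≈ -45.31°.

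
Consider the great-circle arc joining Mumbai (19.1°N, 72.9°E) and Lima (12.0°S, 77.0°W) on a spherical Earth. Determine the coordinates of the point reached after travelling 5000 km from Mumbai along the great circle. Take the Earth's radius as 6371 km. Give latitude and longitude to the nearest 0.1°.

Convert each endpoint to a unit vector on the sphere (x = cos φ cos λ, y = cos φ sin λ, z = sin φ).
The central angle between the endpoints is δ = arccos(p₁·p₂) ≈ 2.621 rad (150.2°). The total great-circle distance is δ·R ≈ 2.621 × 6371 ≈ 16701 km, so the target fraction is f = 5000/16701 ≈ 0.299.
Interpolate at f ≈ 0.299 with slerp weights a = sin((1−f)δ)/sin δ ≈ 1.941, b = sin(fδ)/sin δ ≈ 1.422.
p = a·p₁ + b·p₂ ≈ (0.852, 0.398, 0.340); φ = arcsin(p_z) ≈ 19.85°, λ = atan2(p_y, p_x) ≈ 25.05°.

≈ 19.9°N, 25.0°E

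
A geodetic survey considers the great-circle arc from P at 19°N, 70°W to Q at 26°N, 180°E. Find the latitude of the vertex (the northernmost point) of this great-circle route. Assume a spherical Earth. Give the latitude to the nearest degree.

≈ 36°N

The great circle lies in the plane with unit normal n̂ = (p₁ × p₂)/|p₁ × p₂|.
Here n̂_z ≈ -0.807; the vertex latitude is φ_max = arccos|n̂_z| ≈ 36.2°.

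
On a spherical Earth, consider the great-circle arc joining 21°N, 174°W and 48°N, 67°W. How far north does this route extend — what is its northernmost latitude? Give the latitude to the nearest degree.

The great circle lies in the plane with unit normal n̂ = (p₁ × p₂)/|p₁ × p₂|.
Here n̂_z ≈ +0.599; the vertex latitude is φ_max = arccos|n̂_z| ≈ 53.2°.
Check via Clairaut: cos φ_max = |cos φ₁| · sin C = cos(21.0°)·sin(40.0°) ≈ 0.599, again giving ≈ 53.2°.

≈ 53°N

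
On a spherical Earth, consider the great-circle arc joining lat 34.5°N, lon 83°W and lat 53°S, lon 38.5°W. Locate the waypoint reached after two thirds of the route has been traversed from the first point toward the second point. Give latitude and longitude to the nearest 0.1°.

≈ lat 24.8°S, lon 58.2°W

The haversine formula gives a central angle δ ≈ 1.670 rad (95.7°) between the endpoints.
Interpolate at f = 2/3 with slerp weights a = sin((1−f)δ)/sin δ ≈ 0.531, b = sin(fδ)/sin δ ≈ 0.901.
p = a·p₁ + b·p₂ ≈ (0.478, -0.772, -0.419); φ = arcsin(p_z) ≈ -24.79°, λ = atan2(p_y, p_x) ≈ -58.24°.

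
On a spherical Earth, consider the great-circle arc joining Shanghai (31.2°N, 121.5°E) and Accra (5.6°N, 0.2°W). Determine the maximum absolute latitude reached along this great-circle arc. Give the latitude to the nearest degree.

≈ 38°N

The great circle lies in the plane with unit normal n̂ = (p₁ × p₂)/|p₁ × p₂|.
Here n̂_z ≈ -0.789; the vertex latitude is φ_max = arccos|n̂_z| ≈ 37.9°.
Check via Clairaut: cos φ_max = |cos φ₁| · sin C = cos(31.2°)·sin(67.3°) ≈ 0.789, again giving ≈ 37.9°.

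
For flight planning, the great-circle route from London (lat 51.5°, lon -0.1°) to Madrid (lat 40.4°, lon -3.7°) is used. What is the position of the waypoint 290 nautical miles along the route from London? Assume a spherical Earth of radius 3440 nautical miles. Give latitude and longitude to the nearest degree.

≈ lat 47°, lon -2°

Convert each endpoint to a unit vector on the sphere (x = cos φ cos λ, y = cos φ sin λ, z = sin φ).
The central angle between the endpoints is δ = arccos(p₁·p₂) ≈ 0.199 rad (11.4°). The total great-circle distance is δ·R ≈ 0.199 × 3440 ≈ 683 nmi, so the target fraction is f = 290/683 ≈ 0.425.
Interpolate at f ≈ 0.425 with slerp weights a = sin((1−f)δ)/sin δ ≈ 0.578, b = sin(fδ)/sin δ ≈ 0.427.
p = a·p₁ + b·p₂ ≈ (0.684, -0.022, 0.729); φ = arcsin(p_z) ≈ 46.80°, λ = atan2(p_y, p_x) ≈ -1.81°.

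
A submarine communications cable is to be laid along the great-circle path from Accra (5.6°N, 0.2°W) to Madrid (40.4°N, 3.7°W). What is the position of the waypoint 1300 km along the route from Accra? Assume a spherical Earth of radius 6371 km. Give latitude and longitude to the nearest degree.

≈ 17°N, 1°W

Convert each endpoint to a unit vector on the sphere (x = cos φ cos λ, y = cos φ sin λ, z = sin φ).
The central angle between the endpoints is δ = arccos(p₁·p₂) ≈ 0.610 rad (34.9°). The total great-circle distance is δ·R ≈ 0.610 × 6371 ≈ 3885 km, so the target fraction is f = 1300/3885 ≈ 0.335.
Interpolate at f ≈ 0.335 with slerp weights a = sin((1−f)δ)/sin δ ≈ 0.689, b = sin(fδ)/sin δ ≈ 0.354.
p = a·p₁ + b·p₂ ≈ (0.955, -0.020, 0.297); φ = arcsin(p_z) ≈ 17.25°, λ = atan2(p_y, p_x) ≈ -1.19°.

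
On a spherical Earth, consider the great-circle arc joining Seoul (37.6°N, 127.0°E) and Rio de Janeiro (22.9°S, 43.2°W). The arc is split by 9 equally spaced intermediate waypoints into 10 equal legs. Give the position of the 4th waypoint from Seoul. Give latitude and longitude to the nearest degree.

Write both endpoints as unit vectors p₁, p₂ with components (cos φ cos λ, cos φ sin λ, sin φ).
The central angle between the endpoints is δ = arccos(p₁·p₂) ≈ 2.846 rad (163.1°).
Interpolate at f = 4/10 with slerp weights a = sin((1−f)δ)/sin δ ≈ 3.400, b = sin(fδ)/sin δ ≈ 3.116.
p = a·p₁ + b·p₂ ≈ (0.471, 0.186, 0.862); φ = arcsin(p_z) ≈ 59.54°, λ = atan2(p_y, p_x) ≈ 21.57°.

≈ 60°N, 22°E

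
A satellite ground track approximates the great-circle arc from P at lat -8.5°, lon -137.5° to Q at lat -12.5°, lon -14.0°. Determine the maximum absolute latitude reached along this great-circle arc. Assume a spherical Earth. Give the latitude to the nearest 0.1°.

≈ -21.5°

The great circle lies in the plane with unit normal n̂ = (p₁ × p₂)/|p₁ × p₂|.
Here n̂_z ≈ +0.930; the vertex latitude is φ_max = arccos|n̂_z| ≈ 21.5°.
Check via Clairaut: cos φ_max = |cos φ₁| · sin C = cos(8.5°)·sin(109.8°) ≈ 0.930, again giving ≈ 21.5°.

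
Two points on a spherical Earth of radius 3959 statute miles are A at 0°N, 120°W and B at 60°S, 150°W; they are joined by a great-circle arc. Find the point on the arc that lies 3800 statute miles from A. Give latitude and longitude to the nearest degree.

≈ 52°S, 142°W

Convert each endpoint to a unit vector on the sphere (x = cos φ cos λ, y = cos φ sin λ, z = sin φ).
The central angle between the endpoints is δ = arccos(p₁·p₂) ≈ 1.123 rad (64.3°). The total great-circle distance is δ·R ≈ 1.123 × 3959 ≈ 4446 mi, so the target fraction is f = 3800/4446 ≈ 0.855.
Interpolate at f ≈ 0.855 with slerp weights a = sin((1−f)δ)/sin δ ≈ 0.180, b = sin(fδ)/sin δ ≈ 0.909.
p = a·p₁ + b·p₂ ≈ (-0.484, -0.383, -0.787); φ = arcsin(p_z) ≈ -51.90°, λ = atan2(p_y, p_x) ≈ -141.60°.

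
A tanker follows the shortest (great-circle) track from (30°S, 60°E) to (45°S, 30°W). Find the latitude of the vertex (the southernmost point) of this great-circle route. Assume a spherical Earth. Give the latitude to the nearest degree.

≈ 49°S

The great circle lies in the plane with unit normal n̂ = (p₁ × p₂)/|p₁ × p₂|.
Here n̂_z ≈ -0.655; the vertex latitude is φ_max = arccos|n̂_z| ≈ 49.1°.
Check via Clairaut: cos φ_max = |cos φ₁| · sin C = cos(30.0°)·sin(130.9°) ≈ 0.655, again giving ≈ 49.1°.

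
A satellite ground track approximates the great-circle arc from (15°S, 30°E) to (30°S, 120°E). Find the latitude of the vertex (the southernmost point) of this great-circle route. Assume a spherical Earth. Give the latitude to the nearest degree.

The great circle lies in the plane with unit normal n̂ = (p₁ × p₂)/|p₁ × p₂|.
Here n̂_z ≈ +0.844; the vertex latitude is φ_max = arccos|n̂_z| ≈ 32.5°.
Check via Clairaut: cos φ_max = |cos φ₁| · sin C = cos(15.0°)·sin(119.1°) ≈ 0.844, again giving ≈ 32.5°.

≈ 32°S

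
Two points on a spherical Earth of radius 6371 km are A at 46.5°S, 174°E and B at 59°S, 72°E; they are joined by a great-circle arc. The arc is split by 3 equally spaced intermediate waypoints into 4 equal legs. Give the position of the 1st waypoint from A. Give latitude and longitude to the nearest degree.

Write both endpoints as unit vectors p₁, p₂ with components (cos φ cos λ, cos φ sin λ, sin φ).
The central angle between the endpoints is δ = arccos(p₁·p₂) ≈ 0.991 rad (56.8°).
Interpolate at f = 1/4 with slerp weights a = sin((1−f)δ)/sin δ ≈ 0.809, b = sin(fδ)/sin δ ≈ 0.293.
p = a·p₁ + b·p₂ ≈ (-0.507, 0.202, -0.838); φ = arcsin(p_z) ≈ -56.92°, λ = atan2(p_y, p_x) ≈ 158.30°.

≈ 57°S, 158°E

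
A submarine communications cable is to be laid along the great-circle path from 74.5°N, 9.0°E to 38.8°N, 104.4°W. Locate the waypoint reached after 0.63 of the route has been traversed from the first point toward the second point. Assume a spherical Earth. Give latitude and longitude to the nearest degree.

Convert each endpoint to a unit vector on the sphere (x = cos φ cos λ, y = cos φ sin λ, z = sin φ).
The central angle between the endpoints is δ = arccos(p₁·p₂) ≈ 1.023 rad (58.6°).
Interpolate at f = 0.63 with slerp weights a = sin((1−f)δ)/sin δ ≈ 0.433, b = sin(fδ)/sin δ ≈ 0.704.
p = a·p₁ + b·p₂ ≈ (-0.022, -0.513, 0.858); φ = arcsin(p_z) ≈ 59.10°, λ = atan2(p_y, p_x) ≈ -92.47°.

≈ 59°N, 92°W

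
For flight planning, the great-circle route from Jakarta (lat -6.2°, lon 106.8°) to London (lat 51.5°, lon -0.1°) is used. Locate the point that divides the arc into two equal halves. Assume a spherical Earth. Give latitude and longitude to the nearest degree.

From cos δ = sin φ₁ sin φ₂ + cos φ₁ cos φ₂ cos Δλ, the central angle is δ ≈ 1.838 rad (105.3°).
Interpolate at f = 1/2 with slerp weights a = sin((1−f)δ)/sin δ ≈ 0.824, b = sin(fδ)/sin δ ≈ 0.824.
p = a·p₁ + b·p₂ ≈ (0.276, 0.784, 0.556); φ = arcsin(p_z) ≈ 33.79°, λ = atan2(p_y, p_x) ≈ 70.58°.

≈ lat 34°, lon 71°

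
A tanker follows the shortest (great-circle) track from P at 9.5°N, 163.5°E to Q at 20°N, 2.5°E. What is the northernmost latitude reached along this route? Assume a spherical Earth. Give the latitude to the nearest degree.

≈ 58°N

The great circle lies in the plane with unit normal n̂ = (p₁ × p₂)/|p₁ × p₂|.
Here n̂_z ≈ -0.527; the vertex latitude is φ_max = arccos|n̂_z| ≈ 58.2°.
Check via Clairaut: cos φ_max = |cos φ₁| · sin C = cos(9.5°)·sin(32.3°) ≈ 0.527, again giving ≈ 58.2°.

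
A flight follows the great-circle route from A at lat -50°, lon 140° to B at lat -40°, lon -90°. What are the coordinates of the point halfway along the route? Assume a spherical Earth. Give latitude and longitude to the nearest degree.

Convert each endpoint to a unit vector on the sphere (x = cos φ cos λ, y = cos φ sin λ, z = sin φ).
The central angle between the endpoints is δ = arccos(p₁·p₂) ≈ 1.394 rad (79.9°).
Interpolate at f = 1/2 with slerp weights a = sin((1−f)δ)/sin δ ≈ 0.652, b = sin(fδ)/sin δ ≈ 0.652.
p = a·p₁ + b·p₂ ≈ (-0.321, -0.230, -0.919); φ = arcsin(p_z) ≈ -66.73°, λ = atan2(p_y, p_x) ≈ -144.37°.

≈ lat -67°, lon -144°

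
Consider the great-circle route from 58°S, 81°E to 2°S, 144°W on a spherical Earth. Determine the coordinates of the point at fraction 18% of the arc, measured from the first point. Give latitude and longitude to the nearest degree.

≈ 66°S, 121°E

Write both endpoints as unit vectors p₁, p₂ with components (cos φ cos λ, cos φ sin λ, sin φ).
The central angle between the endpoints is δ = arccos(p₁·p₂) ≈ 1.923 rad (110.2°).
Interpolate at f = 0.18 with slerp weights a = sin((1−f)δ)/sin δ ≈ 1.065, b = sin(fδ)/sin δ ≈ 0.361.
p = a·p₁ + b·p₂ ≈ (-0.204, 0.345, -0.916); φ = arcsin(p_z) ≈ -66.36°, λ = atan2(p_y, p_x) ≈ 120.56°.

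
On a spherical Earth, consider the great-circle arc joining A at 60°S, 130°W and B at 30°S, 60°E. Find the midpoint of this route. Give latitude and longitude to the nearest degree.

≈ 74°S, 73°E

Write both endpoints as unit vectors p₁, p₂ with components (cos φ cos λ, cos φ sin λ, sin φ).
The central angle between the endpoints is δ = arccos(p₁·p₂) ≈ 1.564 rad (89.6°).
Interpolate at f = 1/2 with slerp weights a = sin((1−f)δ)/sin δ ≈ 0.705, b = sin(fδ)/sin δ ≈ 0.705.
p = a·p₁ + b·p₂ ≈ (0.079, 0.259, -0.963); φ = arcsin(p_z) ≈ -74.32°, λ = atan2(p_y, p_x) ≈ 73.08°.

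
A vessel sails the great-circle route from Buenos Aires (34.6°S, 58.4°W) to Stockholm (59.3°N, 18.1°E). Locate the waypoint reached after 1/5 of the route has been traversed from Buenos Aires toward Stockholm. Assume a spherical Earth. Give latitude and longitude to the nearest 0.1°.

The haversine formula gives a central angle δ ≈ 1.972 rad (113.0°) between the endpoints.
Interpolate at f = 1/5 with slerp weights a = sin((1−f)δ)/sin δ ≈ 1.086, b = sin(fδ)/sin δ ≈ 0.417.
p = a·p₁ + b·p₂ ≈ (0.671, -0.695, -0.258); φ = arcsin(p_z) ≈ -14.95°, λ = atan2(p_y, p_x) ≈ -46.02°.

≈ 14.9°S, 46.0°W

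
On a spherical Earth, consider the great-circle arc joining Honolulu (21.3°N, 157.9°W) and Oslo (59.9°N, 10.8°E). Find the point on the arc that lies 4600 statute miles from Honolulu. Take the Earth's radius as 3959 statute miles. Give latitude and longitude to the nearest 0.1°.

The haversine formula gives a central angle δ ≈ 1.715 rad (98.3°) between the endpoints. The total great-circle distance is δ·R ≈ 1.715 × 3959 ≈ 6791 mi, so the target fraction is f = 4600/6791 ≈ 0.677.
Interpolate at f ≈ 0.677 with slerp weights a = sin((1−f)δ)/sin δ ≈ 0.531, b = sin(fδ)/sin δ ≈ 0.927.
p = a·p₁ + b·p₂ ≈ (-0.002, -0.099, 0.995); φ = arcsin(p_z) ≈ 84.32°, λ = atan2(p_y, p_x) ≈ -90.95°.

≈ 84.3°N, 90.9°W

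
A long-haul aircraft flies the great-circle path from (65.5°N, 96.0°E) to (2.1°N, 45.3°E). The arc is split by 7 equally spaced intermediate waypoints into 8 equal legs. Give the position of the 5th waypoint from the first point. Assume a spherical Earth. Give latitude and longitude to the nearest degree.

Write both endpoints as unit vectors p₁, p₂ with components (cos φ cos λ, cos φ sin λ, sin φ).
The central angle between the endpoints is δ = arccos(p₁·p₂) ≈ 1.270 rad (72.8°).
Interpolate at f = 5/8 with slerp weights a = sin((1−f)δ)/sin δ ≈ 0.480, b = sin(fδ)/sin δ ≈ 0.747.
p = a·p₁ + b·p₂ ≈ (0.504, 0.728, 0.464); φ = arcsin(p_z) ≈ 27.66°, λ = atan2(p_y, p_x) ≈ 55.32°.

≈ (28°N, 55°E)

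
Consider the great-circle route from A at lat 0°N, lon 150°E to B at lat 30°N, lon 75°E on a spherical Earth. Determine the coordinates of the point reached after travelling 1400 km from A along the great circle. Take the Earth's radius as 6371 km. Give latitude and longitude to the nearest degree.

The haversine formula gives a central angle δ ≈ 1.345 rad (77.0°) between the endpoints. The total great-circle distance is δ·R ≈ 1.345 × 6371 ≈ 8567 km, so the target fraction is f = 1400/8567 ≈ 0.163.
Interpolate at f ≈ 0.163 with slerp weights a = sin((1−f)δ)/sin δ ≈ 0.926, b = sin(fδ)/sin δ ≈ 0.224.
p = a·p₁ + b·p₂ ≈ (-0.752, 0.650, 0.112); φ = arcsin(p_z) ≈ 6.42°, λ = atan2(p_y, p_x) ≈ 139.15°.

≈ lat 6°N, lon 139°E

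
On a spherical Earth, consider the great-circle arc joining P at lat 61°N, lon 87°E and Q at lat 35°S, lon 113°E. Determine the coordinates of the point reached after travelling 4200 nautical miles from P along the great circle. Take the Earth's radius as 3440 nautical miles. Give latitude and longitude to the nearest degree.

The haversine formula gives a central angle δ ≈ 1.716 rad (98.3°) between the endpoints. The total great-circle distance is δ·R ≈ 1.716 × 3440 ≈ 5903 nmi, so the target fraction is f = 4200/5903 ≈ 0.711.
Interpolate at f ≈ 0.711 with slerp weights a = sin((1−f)δ)/sin δ ≈ 0.480, b = sin(fδ)/sin δ ≈ 0.949.
p = a·p₁ + b·p₂ ≈ (-0.292, 0.948, -0.125); φ = arcsin(p_z) ≈ -7.16°, λ = atan2(p_y, p_x) ≈ 107.10°.

≈ lat 7°S, lon 107°E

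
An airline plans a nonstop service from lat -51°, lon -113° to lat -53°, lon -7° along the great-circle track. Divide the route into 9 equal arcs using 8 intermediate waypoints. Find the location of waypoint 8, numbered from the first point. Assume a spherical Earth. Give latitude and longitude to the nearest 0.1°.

The haversine formula gives a central angle δ ≈ 1.028 rad (58.9°) between the endpoints.
Interpolate at f = 8/9 with slerp weights a = sin((1−f)δ)/sin δ ≈ 0.133, b = sin(fδ)/sin δ ≈ 0.925.
p = a·p₁ + b·p₂ ≈ (0.520, -0.145, -0.842); φ = arcsin(p_z) ≈ -57.35°, λ = atan2(p_y, p_x) ≈ -15.58°.

≈ lat -57.4°, lon -15.6°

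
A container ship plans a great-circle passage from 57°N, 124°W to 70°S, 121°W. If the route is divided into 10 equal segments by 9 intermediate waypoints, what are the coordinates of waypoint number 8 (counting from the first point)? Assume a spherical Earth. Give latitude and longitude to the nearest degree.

Convert each endpoint to a unit vector on the sphere (x = cos φ cos λ, y = cos φ sin λ, z = sin φ).
The central angle between the endpoints is δ = arccos(p₁·p₂) ≈ 2.217 rad (127.0°).
Interpolate at f = 8/10 with slerp weights a = sin((1−f)δ)/sin δ ≈ 0.537, b = sin(fδ)/sin δ ≈ 1.227.
p = a·p₁ + b·p₂ ≈ (-0.380, -0.602, -0.702); φ = arcsin(p_z) ≈ -44.60°, λ = atan2(p_y, p_x) ≈ -122.23°.

≈ 45°S, 122°W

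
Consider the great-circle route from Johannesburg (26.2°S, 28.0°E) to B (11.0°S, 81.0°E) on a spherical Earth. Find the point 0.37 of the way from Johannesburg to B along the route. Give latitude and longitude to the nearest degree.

Write both endpoints as unit vectors p₁, p₂ with components (cos φ cos λ, cos φ sin λ, sin φ).
The central angle between the endpoints is δ = arccos(p₁·p₂) ≈ 0.909 rad (52.1°).
Interpolate at f = 0.37 with slerp weights a = sin((1−f)δ)/sin δ ≈ 0.687, b = sin(fδ)/sin δ ≈ 0.418.
p = a·p₁ + b·p₂ ≈ (0.608, 0.695, -0.383); φ = arcsin(p_z) ≈ -22.53°, λ = atan2(p_y, p_x) ≈ 48.80°.

≈ (23°S, 49°E)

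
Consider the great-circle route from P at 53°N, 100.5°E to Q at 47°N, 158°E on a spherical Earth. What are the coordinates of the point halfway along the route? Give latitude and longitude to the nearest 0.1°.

≈ 53.6°N, 131.2°E

Convert each endpoint to a unit vector on the sphere (x = cos φ cos λ, y = cos φ sin λ, z = sin φ).
The central angle between the endpoints is δ = arccos(p₁·p₂) ≈ 0.636 rad (36.4°).
Interpolate at f = 1/2 with slerp weights a = sin((1−f)δ)/sin δ ≈ 0.526, b = sin(fδ)/sin δ ≈ 0.526.
p = a·p₁ + b·p₂ ≈ (-0.391, 0.446, 0.805); φ = arcsin(p_z) ≈ 53.64°, λ = atan2(p_y, p_x) ≈ 131.21°.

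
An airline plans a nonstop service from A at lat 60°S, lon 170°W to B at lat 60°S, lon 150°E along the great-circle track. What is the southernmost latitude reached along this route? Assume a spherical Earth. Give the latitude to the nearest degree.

≈ 62°S

The great circle lies in the plane with unit normal n̂ = (p₁ × p₂)/|p₁ × p₂|.
Here n̂_z ≈ -0.477; the vertex latitude is φ_max = arccos|n̂_z| ≈ 61.5°.
Check via Clairaut: cos φ_max = |cos φ₁| · sin C = cos(60.0°)·sin(107.5°) ≈ 0.477, again giving ≈ 61.5°.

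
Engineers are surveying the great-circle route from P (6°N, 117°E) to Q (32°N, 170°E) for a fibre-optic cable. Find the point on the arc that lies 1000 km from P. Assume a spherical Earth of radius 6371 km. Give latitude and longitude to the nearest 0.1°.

Convert each endpoint to a unit vector on the sphere (x = cos φ cos λ, y = cos φ sin λ, z = sin φ).
The central angle between the endpoints is δ = arccos(p₁·p₂) ≈ 0.973 rad (55.7°). The total great-circle distance is δ·R ≈ 0.973 × 6371 ≈ 6198 km, so the target fraction is f = 1000/6198 ≈ 0.161.
Interpolate at f ≈ 0.161 with slerp weights a = sin((1−f)δ)/sin δ ≈ 0.881, b = sin(fδ)/sin δ ≈ 0.189.
p = a·p₁ + b·p₂ ≈ (-0.556, 0.809, 0.192); φ = arcsin(p_z) ≈ 11.09°, λ = atan2(p_y, p_x) ≈ 124.50°.

≈ (11.1°N, 124.5°E)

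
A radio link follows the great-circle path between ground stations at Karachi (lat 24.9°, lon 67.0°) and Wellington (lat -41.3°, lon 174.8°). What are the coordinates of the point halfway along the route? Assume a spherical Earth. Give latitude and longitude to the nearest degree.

≈ lat -14°, lon 114°

From cos δ = sin φ₁ sin φ₂ + cos φ₁ cos φ₂ cos Δλ, the central angle is δ ≈ 2.079 rad (119.1°).
Interpolate at f = 1/2 with slerp weights a = sin((1−f)δ)/sin δ ≈ 0.986, b = sin(fδ)/sin δ ≈ 0.986.
p = a·p₁ + b·p₂ ≈ (-0.388, 0.891, -0.236); φ = arcsin(p_z) ≈ -13.63°, λ = atan2(p_y, p_x) ≈ 113.56°.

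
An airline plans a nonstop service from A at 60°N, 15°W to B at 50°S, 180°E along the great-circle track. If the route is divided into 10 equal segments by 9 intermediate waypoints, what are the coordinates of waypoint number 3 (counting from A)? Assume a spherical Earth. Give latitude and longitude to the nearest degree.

Write both endpoints as unit vectors p₁, p₂ with components (cos φ cos λ, cos φ sin λ, sin φ).
The central angle between the endpoints is δ = arccos(p₁·p₂) ≈ 2.912 rad (166.9°).
Interpolate at f = 3/10 with slerp weights a = sin((1−f)δ)/sin δ ≈ 3.929, b = sin(fδ)/sin δ ≈ 3.375.
p = a·p₁ + b·p₂ ≈ (-0.272, -0.508, 0.817); φ = arcsin(p_z) ≈ 54.79°, λ = atan2(p_y, p_x) ≈ -118.15°.

≈ 55°N, 118°W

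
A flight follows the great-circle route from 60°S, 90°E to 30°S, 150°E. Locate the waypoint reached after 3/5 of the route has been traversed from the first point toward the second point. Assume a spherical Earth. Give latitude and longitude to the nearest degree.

Write both endpoints as unit vectors p₁, p₂ with components (cos φ cos λ, cos φ sin λ, sin φ).
The central angle between the endpoints is δ = arccos(p₁·p₂) ≈ 0.864 rad (49.5°).
Interpolate at f = 3/5 with slerp weights a = sin((1−f)δ)/sin δ ≈ 0.445, b = sin(fδ)/sin δ ≈ 0.652.
p = a·p₁ + b·p₂ ≈ (-0.489, 0.505, -0.712); φ = arcsin(p_z) ≈ -45.36°, λ = atan2(p_y, p_x) ≈ 134.07°.

≈ 45°S, 134°E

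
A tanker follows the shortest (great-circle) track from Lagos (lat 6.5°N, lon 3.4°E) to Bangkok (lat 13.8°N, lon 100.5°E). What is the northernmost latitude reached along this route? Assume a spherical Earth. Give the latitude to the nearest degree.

≈ 16°N

The great circle lies in the plane with unit normal n̂ = (p₁ × p₂)/|p₁ × p₂|.
Here n̂_z ≈ +0.962; the vertex latitude is φ_max = arccos|n̂_z| ≈ 15.9°.
Check via Clairaut: cos φ_max = |cos φ₁| · sin C = cos(6.5°)·sin(75.4°) ≈ 0.962, again giving ≈ 15.9°.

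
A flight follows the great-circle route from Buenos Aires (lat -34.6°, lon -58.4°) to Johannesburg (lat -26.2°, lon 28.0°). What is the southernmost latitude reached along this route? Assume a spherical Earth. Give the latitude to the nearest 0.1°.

≈ -39.5°

The great circle lies in the plane with unit normal n̂ = (p₁ × p₂)/|p₁ × p₂|.
Here n̂_z ≈ +0.772; the vertex latitude is φ_max = arccos|n̂_z| ≈ 39.5°.
Check via Clairaut: cos φ_max = |cos φ₁| · sin C = cos(34.6°)·sin(110.3°) ≈ 0.772, again giving ≈ 39.5°.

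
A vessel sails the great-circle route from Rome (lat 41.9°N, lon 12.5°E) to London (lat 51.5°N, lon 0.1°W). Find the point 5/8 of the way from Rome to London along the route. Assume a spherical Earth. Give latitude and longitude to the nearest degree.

Convert each endpoint to a unit vector on the sphere (x = cos φ cos λ, y = cos φ sin λ, z = sin φ).
The central angle between the endpoints is δ = arccos(p₁·p₂) ≈ 0.225 rad (12.9°).
Interpolate at f = 5/8 with slerp weights a = sin((1−f)δ)/sin δ ≈ 0.378, b = sin(fδ)/sin δ ≈ 0.628.
p = a·p₁ + b·p₂ ≈ (0.666, 0.060, 0.744); φ = arcsin(p_z) ≈ 48.07°, λ = atan2(p_y, p_x) ≈ 5.17°.

≈ lat 48°N, lon 5°E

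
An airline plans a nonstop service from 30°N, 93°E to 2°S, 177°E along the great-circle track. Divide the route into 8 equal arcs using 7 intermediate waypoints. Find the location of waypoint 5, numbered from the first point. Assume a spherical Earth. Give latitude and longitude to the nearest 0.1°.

Convert each endpoint to a unit vector on the sphere (x = cos φ cos λ, y = cos φ sin λ, z = sin φ).
The central angle between the endpoints is δ = arccos(p₁·p₂) ≈ 1.498 rad (85.8°).
Interpolate at f = 5/8 with slerp weights a = sin((1−f)δ)/sin δ ≈ 0.534, b = sin(fδ)/sin δ ≈ 0.807.
p = a·p₁ + b·p₂ ≈ (-0.830, 0.504, 0.239); φ = arcsin(p_z) ≈ 13.82°, λ = atan2(p_y, p_x) ≈ 148.73°.

≈ 13.8°N, 148.7°E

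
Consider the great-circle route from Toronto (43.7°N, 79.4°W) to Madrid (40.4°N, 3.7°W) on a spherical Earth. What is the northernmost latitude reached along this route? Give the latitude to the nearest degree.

≈ 49°N

The great circle lies in the plane with unit normal n̂ = (p₁ × p₂)/|p₁ × p₂|.
Here n̂_z ≈ +0.657; the vertex latitude is φ_max = arccos|n̂_z| ≈ 48.9°.
Check via Clairaut: cos φ_max = |cos φ₁| · sin C = cos(43.7°)·sin(65.4°) ≈ 0.657, again giving ≈ 48.9°.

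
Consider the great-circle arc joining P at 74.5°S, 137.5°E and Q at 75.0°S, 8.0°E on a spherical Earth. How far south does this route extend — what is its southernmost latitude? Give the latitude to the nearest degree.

The great circle lies in the plane with unit normal n̂ = (p₁ × p₂)/|p₁ × p₂|.
Here n̂_z ≈ -0.115; the vertex latitude is φ_max = arccos|n̂_z| ≈ 83.4°.
Check via Clairaut: cos φ_max = |cos φ₁| · sin C = cos(74.5°)·sin(154.4°) ≈ 0.115, again giving ≈ 83.4°.

≈ 83°S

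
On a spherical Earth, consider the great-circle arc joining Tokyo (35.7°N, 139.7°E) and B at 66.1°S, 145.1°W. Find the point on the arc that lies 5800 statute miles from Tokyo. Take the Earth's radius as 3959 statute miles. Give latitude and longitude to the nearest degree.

Convert each endpoint to a unit vector on the sphere (x = cos φ cos λ, y = cos φ sin λ, z = sin φ).
The central angle between the endpoints is δ = arccos(p₁·p₂) ≈ 2.037 rad (116.7°). The total great-circle distance is δ·R ≈ 2.037 × 3959 ≈ 8064 mi, so the target fraction is f = 5800/8064 ≈ 0.719.
Interpolate at f ≈ 0.719 with slerp weights a = sin((1−f)δ)/sin δ ≈ 0.606, b = sin(fδ)/sin δ ≈ 1.113.
p = a·p₁ + b·p₂ ≈ (-0.745, 0.060, -0.664); φ = arcsin(p_z) ≈ -41.62°, λ = atan2(p_y, p_x) ≈ 175.38°.

≈ 42°S, 175°E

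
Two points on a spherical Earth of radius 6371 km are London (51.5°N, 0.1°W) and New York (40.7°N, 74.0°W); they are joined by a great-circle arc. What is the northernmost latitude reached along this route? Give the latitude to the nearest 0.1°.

The great circle lies in the plane with unit normal n̂ = (p₁ × p₂)/|p₁ × p₂|.
Here n̂_z ≈ -0.591; the vertex latitude is φ_max = arccos|n̂_z| ≈ 53.8°.
Check via Clairaut: cos φ_max = |cos φ₁| · sin C = cos(51.5°)·sin(71.7°) ≈ 0.591, again giving ≈ 53.8°.

≈ 53.8°N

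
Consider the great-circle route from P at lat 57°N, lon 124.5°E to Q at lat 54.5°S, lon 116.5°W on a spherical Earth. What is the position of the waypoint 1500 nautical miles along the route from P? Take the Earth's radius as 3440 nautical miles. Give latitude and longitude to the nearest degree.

Write both endpoints as unit vectors p₁, p₂ with components (cos φ cos λ, cos φ sin λ, sin φ).
The central angle between the endpoints is δ = arccos(p₁·p₂) ≈ 2.561 rad (146.7°). The total great-circle distance is δ·R ≈ 2.561 × 3440 ≈ 8810 nmi, so the target fraction is f = 1500/8810 ≈ 0.170.
Interpolate at f ≈ 0.170 with slerp weights a = sin((1−f)δ)/sin δ ≈ 1.550, b = sin(fδ)/sin δ ≈ 0.770.
p = a·p₁ + b·p₂ ≈ (-0.678, 0.296, 0.673); φ = arcsin(p_z) ≈ 42.32°, λ = atan2(p_y, p_x) ≈ 156.43°.

≈ lat 42°N, lon 156°E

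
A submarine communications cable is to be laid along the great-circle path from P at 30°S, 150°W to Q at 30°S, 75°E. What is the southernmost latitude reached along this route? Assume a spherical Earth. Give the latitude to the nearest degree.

The great circle lies in the plane with unit normal n̂ = (p₁ × p₂)/|p₁ × p₂|.
Here n̂_z ≈ -0.552; the vertex latitude is φ_max = arccos|n̂_z| ≈ 56.5°.

≈ 56°S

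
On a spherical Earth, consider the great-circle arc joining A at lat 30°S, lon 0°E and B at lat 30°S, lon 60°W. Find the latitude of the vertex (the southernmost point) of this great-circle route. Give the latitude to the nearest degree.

The great circle lies in the plane with unit normal n̂ = (p₁ × p₂)/|p₁ × p₂|.
Here n̂_z ≈ -0.832; the vertex latitude is φ_max = arccos|n̂_z| ≈ 33.7°.

≈ 34°S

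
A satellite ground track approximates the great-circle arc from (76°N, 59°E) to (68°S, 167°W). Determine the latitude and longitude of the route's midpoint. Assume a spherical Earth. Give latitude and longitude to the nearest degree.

≈ (9°N, 153°E)

Convert each endpoint to a unit vector on the sphere (x = cos φ cos λ, y = cos φ sin λ, z = sin φ).
The central angle between the endpoints is δ = arccos(p₁·p₂) ≈ 2.867 rad (164.3°).
Interpolate at f = 1/2 with slerp weights a = sin((1−f)δ)/sin δ ≈ 3.656, b = sin(fδ)/sin δ ≈ 3.656.
p = a·p₁ + b·p₂ ≈ (-0.879, 0.450, 0.158); φ = arcsin(p_z) ≈ 9.07°, λ = atan2(p_y, p_x) ≈ 152.89°.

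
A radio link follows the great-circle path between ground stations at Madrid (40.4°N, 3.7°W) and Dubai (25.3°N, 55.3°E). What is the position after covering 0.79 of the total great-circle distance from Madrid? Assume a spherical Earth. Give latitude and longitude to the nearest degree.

≈ 31°N, 45°E

Write both endpoints as unit vectors p₁, p₂ with components (cos φ cos λ, cos φ sin λ, sin φ).
The central angle between the endpoints is δ = arccos(p₁·p₂) ≈ 0.887 rad (50.8°).
Interpolate at f = 0.79 with slerp weights a = sin((1−f)δ)/sin δ ≈ 0.239, b = sin(fδ)/sin δ ≈ 0.832.
p = a·p₁ + b·p₂ ≈ (0.610, 0.607, 0.510); φ = arcsin(p_z) ≈ 30.69°, λ = atan2(p_y, p_x) ≈ 44.85°.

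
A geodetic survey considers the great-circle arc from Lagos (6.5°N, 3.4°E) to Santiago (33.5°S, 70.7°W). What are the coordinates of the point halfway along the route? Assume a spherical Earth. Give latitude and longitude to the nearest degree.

≈ 17°S, 30°W

Write both endpoints as unit vectors p₁, p₂ with components (cos φ cos λ, cos φ sin λ, sin φ).
The central angle between the endpoints is δ = arccos(p₁·p₂) ≈ 1.406 rad (80.5°).
Interpolate at f = 1/2 with slerp weights a = sin((1−f)δ)/sin δ ≈ 0.655, b = sin(fδ)/sin δ ≈ 0.655.
p = a·p₁ + b·p₂ ≈ (0.831, -0.477, -0.287); φ = arcsin(p_z) ≈ -16.71°, λ = atan2(p_y, p_x) ≈ -29.88°.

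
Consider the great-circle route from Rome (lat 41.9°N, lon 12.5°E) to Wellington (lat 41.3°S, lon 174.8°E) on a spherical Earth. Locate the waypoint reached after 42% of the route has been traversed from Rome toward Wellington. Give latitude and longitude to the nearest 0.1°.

≈ lat 10.8°N, lon 85.3°E

Write both endpoints as unit vectors p₁, p₂ with components (cos φ cos λ, cos φ sin λ, sin φ).
The central angle between the endpoints is δ = arccos(p₁·p₂) ≈ 2.911 rad (166.8°).
Interpolate at f = 0.42 with slerp weights a = sin((1−f)δ)/sin δ ≈ 4.341, b = sin(fδ)/sin δ ≈ 4.108.
p = a·p₁ + b·p₂ ≈ (0.080, 0.979, 0.187); φ = arcsin(p_z) ≈ 10.80°, λ = atan2(p_y, p_x) ≈ 85.30°.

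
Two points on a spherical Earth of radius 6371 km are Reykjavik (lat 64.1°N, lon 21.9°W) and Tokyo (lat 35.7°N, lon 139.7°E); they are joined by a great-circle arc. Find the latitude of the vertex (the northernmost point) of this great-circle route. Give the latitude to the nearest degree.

The great circle lies in the plane with unit normal n̂ = (p₁ × p₂)/|p₁ × p₂|.
Here n̂_z ≈ +0.114; the vertex latitude is φ_max = arccos|n̂_z| ≈ 83.5°.
Check via Clairaut: cos φ_max = |cos φ₁| · sin C = cos(64.1°)·sin(15.1°) ≈ 0.114, again giving ≈ 83.5°.

≈ 83°N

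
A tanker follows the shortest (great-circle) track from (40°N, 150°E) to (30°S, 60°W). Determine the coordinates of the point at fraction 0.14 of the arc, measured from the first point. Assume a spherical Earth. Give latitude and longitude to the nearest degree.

≈ (41°N, 178°E)

Write both endpoints as unit vectors p₁, p₂ with components (cos φ cos λ, cos φ sin λ, sin φ).
The central angle between the endpoints is δ = arccos(p₁·p₂) ≈ 2.681 rad (153.6°).
Interpolate at f = 0.14 with slerp weights a = sin((1−f)δ)/sin δ ≈ 1.670, b = sin(fδ)/sin δ ≈ 0.825.
p = a·p₁ + b·p₂ ≈ (-0.750, 0.021, 0.661); φ = arcsin(p_z) ≈ 41.35°, λ = atan2(p_y, p_x) ≈ 178.43°.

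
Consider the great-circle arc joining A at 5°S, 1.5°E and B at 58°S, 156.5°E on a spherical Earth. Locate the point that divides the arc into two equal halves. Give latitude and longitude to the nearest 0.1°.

From cos δ = sin φ₁ sin φ₂ + cos φ₁ cos φ₂ cos Δλ, the central angle is δ ≈ 1.987 rad (113.9°).
Interpolate at f = 1/2 with slerp weights a = sin((1−f)δ)/sin δ ≈ 0.916, b = sin(fδ)/sin δ ≈ 0.916.
p = a·p₁ + b·p₂ ≈ (0.467, 0.218, -0.857); φ = arcsin(p_z) ≈ -58.98°, λ = atan2(p_y, p_x) ≈ 24.96°.

≈ 59.0°S, 25.0°E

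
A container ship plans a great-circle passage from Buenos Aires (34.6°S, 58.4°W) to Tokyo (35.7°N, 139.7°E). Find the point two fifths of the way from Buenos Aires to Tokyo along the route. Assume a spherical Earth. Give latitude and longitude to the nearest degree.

The haversine formula gives a central angle δ ≈ 2.883 rad (165.2°) between the endpoints.
Interpolate at f = 2/5 with slerp weights a = sin((1−f)δ)/sin δ ≈ 3.860, b = sin(fδ)/sin δ ≈ 3.574.
p = a·p₁ + b·p₂ ≈ (-0.548, -0.829, -0.107); φ = arcsin(p_z) ≈ -6.13°, λ = atan2(p_y, p_x) ≈ -123.47°.

≈ (6°S, 123°W)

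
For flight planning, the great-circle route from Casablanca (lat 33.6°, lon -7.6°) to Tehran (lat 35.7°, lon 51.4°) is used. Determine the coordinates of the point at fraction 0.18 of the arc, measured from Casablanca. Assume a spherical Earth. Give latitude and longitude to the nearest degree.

≈ lat 36°, lon 2°

Convert each endpoint to a unit vector on the sphere (x = cos φ cos λ, y = cos φ sin λ, z = sin φ).
The central angle between the endpoints is δ = arccos(p₁·p₂) ≈ 0.835 rad (47.8°).
Interpolate at f = 0.18 with slerp weights a = sin((1−f)δ)/sin δ ≈ 0.853, b = sin(fδ)/sin δ ≈ 0.202.
p = a·p₁ + b·p₂ ≈ (0.807, 0.034, 0.590); φ = arcsin(p_z) ≈ 36.16°, λ = atan2(p_y, p_x) ≈ 2.43°.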